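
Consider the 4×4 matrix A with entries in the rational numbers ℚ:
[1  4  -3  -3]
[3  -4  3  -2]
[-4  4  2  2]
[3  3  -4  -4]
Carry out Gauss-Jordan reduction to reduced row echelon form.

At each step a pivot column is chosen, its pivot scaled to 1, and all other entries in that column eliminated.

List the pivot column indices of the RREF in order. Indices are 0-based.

pivot columns: 0, 1, 2, 3

pivot(0,0)=1: scale R0 → (1, 4, -3, -3)
  clear (1,0): R1 −= (3)R0 → (0, -16, 12, 7)
  clear (2,0): R2 −= (-4)R0 → (0, 20, -10, -10)
  clear (3,0): R3 −= (3)R0 → (0, -9, 5, 5)
pivot(1,1)=-16: scale R1 → (0, 1, -3/4, -7/16)
  clear (0,1): R0 −= (4)R1 → (1, 0, 0, -5/4)
  clear (2,1): R2 −= (20)R1 → (0, 0, 5, -5/4)
  clear (3,1): R3 −= (-9)R1 → (0, 0, -7/4, 17/16)
pivot(2,2)=5: scale R2 → (0, 0, 1, -1/4)
  clear (1,2): R1 −= (-3/4)R2 → (0, 1, 0, -5/8)
  clear (3,2): R3 −= (-7/4)R2 → (0, 0, 0, 5/8)
pivot(3,3)=5/8: scale R3 → (0, 0, 0, 1)
  clear (0,3): R0 −= (-5/4)R3 → (1, 0, 0, 0)
  clear (1,3): R1 −= (-5/8)R3 → (0, 1, 0, 0)
  clear (2,3): R2 −= (-1/4)R3 → (0, 0, 1, 0)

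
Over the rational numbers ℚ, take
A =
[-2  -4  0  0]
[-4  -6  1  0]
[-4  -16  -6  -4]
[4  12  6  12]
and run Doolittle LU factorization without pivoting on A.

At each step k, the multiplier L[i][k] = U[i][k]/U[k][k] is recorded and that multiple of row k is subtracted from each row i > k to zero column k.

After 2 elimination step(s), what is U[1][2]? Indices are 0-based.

[col 0] pivot -2
  R1 -= 2*R0 → (0, 2, 1, 0)  (L[1][0] := 2)
  R2 -= 2*R0 → (0, -8, -6, -4)  (L[2][0] := 2)
  R3 -= -2*R0 → (0, 4, 6, 12)  (L[3][0] := -2)
[col 1] pivot 2
  R2 -= -4*R1 → (0, 0, -2, -4)  (L[2][1] := -4)
  R3 -= 2*R1 → (0, 0, 4, 12)  (L[3][1] := 2)

U[1][2] = 1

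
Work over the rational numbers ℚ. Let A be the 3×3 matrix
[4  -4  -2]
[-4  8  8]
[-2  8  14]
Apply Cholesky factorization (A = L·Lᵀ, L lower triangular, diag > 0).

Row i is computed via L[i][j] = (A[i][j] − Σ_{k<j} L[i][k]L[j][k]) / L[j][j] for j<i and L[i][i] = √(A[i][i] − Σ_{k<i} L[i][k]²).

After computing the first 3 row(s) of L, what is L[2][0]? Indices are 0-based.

Step 1: L[0][0] = √(4) = 2.
  L[1][0] = (-4) / L[0][0] = -2.
Step 2: L[1][1] = √(4) = 2.
  L[2][0] = (-2) / L[0][0] = -1.
  L[2][1] = (6) / L[1][1] = 3.
Step 3: L[2][2] = √(4) = 2.

L[2][0] = -1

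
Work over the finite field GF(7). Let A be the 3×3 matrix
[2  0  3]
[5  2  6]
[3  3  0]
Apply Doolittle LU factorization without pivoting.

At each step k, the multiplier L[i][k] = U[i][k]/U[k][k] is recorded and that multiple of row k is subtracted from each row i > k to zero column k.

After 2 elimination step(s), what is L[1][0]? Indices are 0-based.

L[1][0] = 6

Step 1: pivot at (0,0) is 2.
  row1 ← row1 − (6)·row0  ⇒  L[1][0]=6, U row1=(0, 2, 2)
  row2 ← row2 − (5)·row0  ⇒  L[2][0]=5, U row2=(0, 3, 6)
Step 2: pivot at (1,1) is 2.
  row2 ← row2 − (5)·row1  ⇒  L[2][1]=5, U row2=(0, 0, 3)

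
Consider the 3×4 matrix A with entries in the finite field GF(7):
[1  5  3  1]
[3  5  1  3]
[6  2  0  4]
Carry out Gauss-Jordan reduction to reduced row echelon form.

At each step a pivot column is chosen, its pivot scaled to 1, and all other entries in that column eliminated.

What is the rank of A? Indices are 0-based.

[1] R0 /= 1  ⇒  (1, 5, 3, 1)
     R1 -= 3·R0  ⇒  (0, 4, 6, 0)
     R2 -= 6·R0  ⇒  (0, 0, 3, 5)
[2] R1 /= 4  ⇒  (0, 1, 5, 0)
     R0 -= 5·R1  ⇒  (1, 0, 6, 1)
[3] R2 /= 3  ⇒  (0, 0, 1, 4)
     R0 -= 6·R2  ⇒  (1, 0, 0, 5)
     R1 -= 5·R2  ⇒  (0, 1, 0, 1)

rank = 3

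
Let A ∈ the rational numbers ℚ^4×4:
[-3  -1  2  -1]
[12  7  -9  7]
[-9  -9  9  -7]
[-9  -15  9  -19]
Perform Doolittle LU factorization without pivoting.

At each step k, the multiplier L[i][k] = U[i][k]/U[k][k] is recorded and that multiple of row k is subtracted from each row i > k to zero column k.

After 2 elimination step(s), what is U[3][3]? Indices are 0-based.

U[3][3] = -4

k=0: U[0][0]=-3
  eliminate (1,0): mult=-4, new row 1: (0, 3, -1, 3); set L[1][0]=-4
  eliminate (2,0): mult=3, new row 2: (0, -6, 3, -4); set L[2][0]=3
  eliminate (3,0): mult=3, new row 3: (0, -12, 3, -16); set L[3][0]=3
k=1: U[1][1]=3
  eliminate (2,1): mult=-2, new row 2: (0, 0, 1, 2); set L[2][1]=-2
  eliminate (3,1): mult=-4, new row 3: (0, 0, -1, -4); set L[3][1]=-4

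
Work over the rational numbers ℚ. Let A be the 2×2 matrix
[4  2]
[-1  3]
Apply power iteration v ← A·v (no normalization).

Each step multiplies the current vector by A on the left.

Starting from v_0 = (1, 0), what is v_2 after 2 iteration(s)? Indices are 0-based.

v_0 = (1, 0).
v_1 = A·v_0 = (4, -1).
v_2 = A·v_1 = (14, -7).

v_2 = (14, -7)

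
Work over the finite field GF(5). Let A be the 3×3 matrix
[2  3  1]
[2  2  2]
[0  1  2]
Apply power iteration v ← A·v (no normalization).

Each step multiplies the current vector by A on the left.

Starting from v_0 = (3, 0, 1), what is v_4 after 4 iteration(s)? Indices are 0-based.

v_4 = (2, 3, 3)

v_0 = (3, 0, 1).
v_1 = A·v_0 = (2, 3, 2).
v_2 = A·v_1 = (0, 4, 2).
v_3 = A·v_2 = (4, 2, 3).
v_4 = A·v_3 = (2, 3, 3).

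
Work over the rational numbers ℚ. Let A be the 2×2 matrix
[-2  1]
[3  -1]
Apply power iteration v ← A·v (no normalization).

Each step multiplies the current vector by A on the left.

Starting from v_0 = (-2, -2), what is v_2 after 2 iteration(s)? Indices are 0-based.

v_2 = (-8, 10)

v_0 = (-2, -2).
v_1 = A·v_0 = (2, -4).
v_2 = A·v_1 = (-8, 10).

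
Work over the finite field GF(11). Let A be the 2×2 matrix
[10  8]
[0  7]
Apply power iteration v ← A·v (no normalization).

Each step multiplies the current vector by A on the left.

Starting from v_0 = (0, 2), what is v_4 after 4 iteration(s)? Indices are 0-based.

v_4 = (4, 6)

v_0 = (0, 2).
v_1 = A·v_0 = (5, 3).
v_2 = A·v_1 = (8, 10).
v_3 = A·v_2 = (6, 4).
v_4 = A·v_3 = (4, 6).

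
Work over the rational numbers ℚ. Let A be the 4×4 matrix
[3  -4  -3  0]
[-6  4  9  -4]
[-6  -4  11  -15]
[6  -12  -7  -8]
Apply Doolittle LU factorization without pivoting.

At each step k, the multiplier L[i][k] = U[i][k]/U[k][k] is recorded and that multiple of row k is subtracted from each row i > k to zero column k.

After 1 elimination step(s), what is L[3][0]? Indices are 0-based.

k=0: U[0][0]=3
  eliminate (1,0): mult=-2, new row 1: (0, -4, 3, -4); set L[1][0]=-2
  eliminate (2,0): mult=-2, new row 2: (0, -12, 5, -15); set L[2][0]=-2
  eliminate (3,0): mult=2, new row 3: (0, -4, -1, -8); set L[3][0]=2

L[3][0] = 2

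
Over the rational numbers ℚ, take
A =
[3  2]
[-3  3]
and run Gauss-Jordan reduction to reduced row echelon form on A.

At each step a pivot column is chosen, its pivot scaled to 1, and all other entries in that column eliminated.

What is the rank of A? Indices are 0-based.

step 1: normalize row 0 (÷3) = (1, 2/3)
  row 1: subtract -3×row0 = (0, 5)
step 2: normalize row 1 (÷5) = (0, 1)
  row 0: subtract 2/3×row1 = (1, 0)

rank = 2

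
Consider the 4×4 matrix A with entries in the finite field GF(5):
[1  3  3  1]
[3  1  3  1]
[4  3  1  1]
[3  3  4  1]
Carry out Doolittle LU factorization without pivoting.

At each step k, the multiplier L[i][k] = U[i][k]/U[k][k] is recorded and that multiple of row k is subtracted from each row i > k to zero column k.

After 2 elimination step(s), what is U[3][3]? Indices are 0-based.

U[3][3] = 2

Step 1: pivot at (0,0) is 1.
  row1 ← row1 − (3)·row0  ⇒  L[1][0]=3, U row1=(0, 2, 4, 3)
  row2 ← row2 − (4)·row0  ⇒  L[2][0]=4, U row2=(0, 1, 4, 2)
  row3 ← row3 − (3)·row0  ⇒  L[3][0]=3, U row3=(0, 4, 0, 3)
Step 2: pivot at (1,1) is 2.
  row2 ← row2 − (3)·row1  ⇒  L[2][1]=3, U row2=(0, 0, 2, 3)
  row3 ← row3 − (2)·row1  ⇒  L[3][1]=2, U row3=(0, 0, 2, 2)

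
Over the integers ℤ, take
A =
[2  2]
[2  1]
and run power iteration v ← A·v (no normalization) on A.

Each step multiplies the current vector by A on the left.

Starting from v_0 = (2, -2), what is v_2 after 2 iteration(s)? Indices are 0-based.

v_2 = (4, 2)

v_0 = (2, -2).
v_1 = A·v_0 = (0, 2).
v_2 = A·v_1 = (4, 2).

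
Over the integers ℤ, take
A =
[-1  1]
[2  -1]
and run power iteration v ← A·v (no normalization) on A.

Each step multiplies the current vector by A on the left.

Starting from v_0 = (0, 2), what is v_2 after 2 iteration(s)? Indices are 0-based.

v_0 = (0, 2).
v_1 = A·v_0 = (2, -2).
v_2 = A·v_1 = (-4, 6).

v_2 = (-4, 6)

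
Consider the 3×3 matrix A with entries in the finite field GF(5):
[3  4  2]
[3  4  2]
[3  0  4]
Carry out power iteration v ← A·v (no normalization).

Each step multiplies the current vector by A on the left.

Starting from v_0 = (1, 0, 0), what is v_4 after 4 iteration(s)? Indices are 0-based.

v_4 = (2, 2, 3)

v_0 = (1, 0, 0).
v_1 = A·v_0 = (3, 3, 3).
v_2 = A·v_1 = (2, 2, 1).
v_3 = A·v_2 = (1, 1, 0).
v_4 = A·v_3 = (2, 2, 3).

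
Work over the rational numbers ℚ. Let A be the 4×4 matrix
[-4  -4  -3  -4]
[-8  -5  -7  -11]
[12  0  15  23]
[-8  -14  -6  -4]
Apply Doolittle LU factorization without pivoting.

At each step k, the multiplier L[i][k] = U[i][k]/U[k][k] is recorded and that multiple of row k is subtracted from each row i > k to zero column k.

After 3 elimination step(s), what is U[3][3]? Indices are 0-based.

U[3][3] = -3

k=0: U[0][0]=-4
  eliminate (1,0): mult=2, new row 1: (0, 3, -1, -3); set L[1][0]=2
  eliminate (2,0): mult=-3, new row 2: (0, -12, 6, 11); set L[2][0]=-3
  eliminate (3,0): mult=2, new row 3: (0, -6, 0, 4); set L[3][0]=2
k=1: U[1][1]=3
  eliminate (2,1): mult=-4, new row 2: (0, 0, 2, -1); set L[2][1]=-4
  eliminate (3,1): mult=-2, new row 3: (0, 0, -2, -2); set L[3][1]=-2
k=2: U[2][2]=2
  eliminate (3,2): mult=-1, new row 3: (0, 0, 0, -3); set L[3][2]=-1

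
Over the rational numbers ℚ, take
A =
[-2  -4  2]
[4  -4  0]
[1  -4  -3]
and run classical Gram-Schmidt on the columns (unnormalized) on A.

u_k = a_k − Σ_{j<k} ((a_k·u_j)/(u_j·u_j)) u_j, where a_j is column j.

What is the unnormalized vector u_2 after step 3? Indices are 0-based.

Step 1: u_0 = a_0 = (-2, 4, 1).
Step 2: u_1 = a_1 − (-4/7)·u_0 = (-36/7, -12/7, -24/7).
Step 3: u_2 = a_2 − (-1/3)·u_0 − (0)·u_1 = (4/3, 4/3, -8/3).

u_2 = (4/3, 4/3, -8/3)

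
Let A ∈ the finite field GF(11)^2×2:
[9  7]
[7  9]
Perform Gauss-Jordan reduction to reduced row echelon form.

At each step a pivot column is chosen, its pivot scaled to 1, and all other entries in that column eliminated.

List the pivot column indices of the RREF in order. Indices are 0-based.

pivot(0,0)=9: scale R0 → (1, 2)
  clear (1,0): R1 −= (7)R0 → (0, 6)
pivot(1,1)=6: scale R1 → (0, 1)
  clear (0,1): R0 −= (2)R1 → (1, 0)

pivot columns: 0, 1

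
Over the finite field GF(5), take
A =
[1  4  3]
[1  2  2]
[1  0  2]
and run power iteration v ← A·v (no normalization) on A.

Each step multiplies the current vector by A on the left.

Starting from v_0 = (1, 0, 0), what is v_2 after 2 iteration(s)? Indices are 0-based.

v_0 = (1, 0, 0).
v_1 = A·v_0 = (1, 1, 1).
v_2 = A·v_1 = (3, 0, 3).

v_2 = (3, 0, 3)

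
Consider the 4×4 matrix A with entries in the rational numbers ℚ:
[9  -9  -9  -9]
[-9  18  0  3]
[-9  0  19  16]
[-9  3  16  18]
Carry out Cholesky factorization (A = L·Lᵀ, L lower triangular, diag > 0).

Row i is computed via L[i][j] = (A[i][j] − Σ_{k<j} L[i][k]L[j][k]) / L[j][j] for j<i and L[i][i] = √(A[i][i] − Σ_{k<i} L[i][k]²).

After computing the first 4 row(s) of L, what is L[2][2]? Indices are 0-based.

L[2][2] = 1

Step 1: L[0][0] = √(9) = 3.
  L[1][0] = (-9) / L[0][0] = -3.
Step 2: L[1][1] = √(9) = 3.
  L[2][0] = (-9) / L[0][0] = -3.
  L[2][1] = (-9) / L[1][1] = -3.
Step 3: L[2][2] = √(1) = 1.
  L[3][0] = (-9) / L[0][0] = -3.
  L[3][1] = (-6) / L[1][1] = -2.
  L[3][2] = (1) / L[2][2] = 1.
Step 4: L[3][3] = √(4) = 2.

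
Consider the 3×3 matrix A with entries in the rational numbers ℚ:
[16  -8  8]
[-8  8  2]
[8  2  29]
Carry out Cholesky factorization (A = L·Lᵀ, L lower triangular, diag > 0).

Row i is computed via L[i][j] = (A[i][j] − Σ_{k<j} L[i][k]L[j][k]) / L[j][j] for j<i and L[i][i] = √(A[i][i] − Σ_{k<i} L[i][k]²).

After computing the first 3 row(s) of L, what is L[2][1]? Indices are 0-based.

L[2][1] = 3

Step 1: L[0][0] = √(16) = 4.
  L[1][0] = (-8) / L[0][0] = -2.
Step 2: L[1][1] = √(4) = 2.
  L[2][0] = (8) / L[0][0] = 2.
  L[2][1] = (6) / L[1][1] = 3.
Step 3: L[2][2] = √(16) = 4.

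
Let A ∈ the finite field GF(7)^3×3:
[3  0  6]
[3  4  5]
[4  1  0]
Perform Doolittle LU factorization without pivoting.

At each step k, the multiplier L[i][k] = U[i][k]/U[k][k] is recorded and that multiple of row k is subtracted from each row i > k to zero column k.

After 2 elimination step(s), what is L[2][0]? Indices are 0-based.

k=0: U[0][0]=3
  eliminate (1,0): mult=1, new row 1: (0, 4, 6); set L[1][0]=1
  eliminate (2,0): mult=6, new row 2: (0, 1, 6); set L[2][0]=6
k=1: U[1][1]=4
  eliminate (2,1): mult=2, new row 2: (0, 0, 1); set L[2][1]=2

L[2][0] = 6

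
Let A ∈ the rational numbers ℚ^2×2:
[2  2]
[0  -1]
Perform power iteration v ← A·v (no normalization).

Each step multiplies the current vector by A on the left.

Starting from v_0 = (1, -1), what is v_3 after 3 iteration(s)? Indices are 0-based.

v_0 = (1, -1).
v_1 = A·v_0 = (0, 1).
v_2 = A·v_1 = (2, -1).
v_3 = A·v_2 = (2, 1).

v_3 = (2, 1)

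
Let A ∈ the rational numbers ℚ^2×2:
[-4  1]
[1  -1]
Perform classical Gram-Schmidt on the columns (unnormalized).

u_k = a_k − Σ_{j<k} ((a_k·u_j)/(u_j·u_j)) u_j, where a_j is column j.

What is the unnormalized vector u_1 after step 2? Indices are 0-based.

Step 1: u_0 = a_0 = (-4, 1).
Step 2: u_1 = a_1 − (-5/17)·u_0 = (-3/17, -12/17).

u_1 = (-3/17, -12/17)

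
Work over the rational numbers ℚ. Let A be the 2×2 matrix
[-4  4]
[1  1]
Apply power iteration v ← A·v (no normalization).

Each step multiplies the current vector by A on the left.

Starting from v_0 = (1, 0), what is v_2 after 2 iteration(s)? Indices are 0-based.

v_2 = (20, -3)

v_0 = (1, 0).
v_1 = A·v_0 = (-4, 1).
v_2 = A·v_1 = (20, -3).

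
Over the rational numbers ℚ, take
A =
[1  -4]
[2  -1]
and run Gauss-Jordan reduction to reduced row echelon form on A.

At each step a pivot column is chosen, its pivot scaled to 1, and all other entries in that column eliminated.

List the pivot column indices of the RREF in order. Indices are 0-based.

pivot columns: 0, 1

step 1: normalize row 0 (÷1) = (1, -4)
  row 1: subtract 2×row0 = (0, 7)
step 2: normalize row 1 (÷7) = (0, 1)
  row 0: subtract -4×row1 = (1, 0)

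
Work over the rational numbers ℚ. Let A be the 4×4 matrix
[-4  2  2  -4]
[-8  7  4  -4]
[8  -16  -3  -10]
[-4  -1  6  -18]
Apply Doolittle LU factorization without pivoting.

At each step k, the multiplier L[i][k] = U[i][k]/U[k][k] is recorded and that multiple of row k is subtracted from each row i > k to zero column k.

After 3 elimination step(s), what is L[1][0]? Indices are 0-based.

Step 1: pivot at (0,0) is -4.
  row1 ← row1 − (2)·row0  ⇒  L[1][0]=2, U row1=(0, 3, 0, 4)
  row2 ← row2 − (-2)·row0  ⇒  L[2][0]=-2, U row2=(0, -12, 1, -18)
  row3 ← row3 − (1)·row0  ⇒  L[3][0]=1, U row3=(0, -3, 4, -14)
Step 2: pivot at (1,1) is 3.
  row2 ← row2 − (-4)·row1  ⇒  L[2][1]=-4, U row2=(0, 0, 1, -2)
  row3 ← row3 − (-1)·row1  ⇒  L[3][1]=-1, U row3=(0, 0, 4, -10)
Step 3: pivot at (2,2) is 1.
  row3 ← row3 − (4)·row2  ⇒  L[3][2]=4, U row3=(0, 0, 0, -2)

L[1][0] = 2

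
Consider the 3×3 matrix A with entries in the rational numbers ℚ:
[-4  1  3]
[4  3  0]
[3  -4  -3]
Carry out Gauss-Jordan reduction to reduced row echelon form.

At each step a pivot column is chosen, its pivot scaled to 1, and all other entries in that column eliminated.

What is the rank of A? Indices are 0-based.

rank = 3

pivot(0,0)=-4: scale R0 → (1, -1/4, -3/4)
  clear (1,0): R1 −= (4)R0 → (0, 4, 3)
  clear (2,0): R2 −= (3)R0 → (0, -13/4, -3/4)
pivot(1,1)=4: scale R1 → (0, 1, 3/4)
  clear (0,1): R0 −= (-1/4)R1 → (1, 0, -9/16)
  clear (2,1): R2 −= (-13/4)R1 → (0, 0, 27/16)
pivot(2,2)=27/16: scale R2 → (0, 0, 1)
  clear (0,2): R0 −= (-9/16)R2 → (1, 0, 0)
  clear (1,2): R1 −= (3/4)R2 → (0, 1, 0)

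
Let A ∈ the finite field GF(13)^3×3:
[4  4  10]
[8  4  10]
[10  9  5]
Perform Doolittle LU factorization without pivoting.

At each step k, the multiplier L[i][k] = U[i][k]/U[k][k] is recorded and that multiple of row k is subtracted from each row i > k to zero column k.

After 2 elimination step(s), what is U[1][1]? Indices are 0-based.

[col 0] pivot 4
  R1 -= 2*R0 → (0, 9, 3)  (L[1][0] := 2)
  R2 -= 9*R0 → (0, 12, 6)  (L[2][0] := 9)
[col 1] pivot 9
  R2 -= 10*R1 → (0, 0, 2)  (L[2][1] := 10)

U[1][1] = 9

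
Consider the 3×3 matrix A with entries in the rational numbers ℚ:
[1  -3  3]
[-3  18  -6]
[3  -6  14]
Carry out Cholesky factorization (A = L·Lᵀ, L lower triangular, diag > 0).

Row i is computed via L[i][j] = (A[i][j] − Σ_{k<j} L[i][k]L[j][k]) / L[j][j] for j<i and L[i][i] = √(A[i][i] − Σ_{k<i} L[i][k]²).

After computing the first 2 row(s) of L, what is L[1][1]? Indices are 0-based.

L[1][1] = 3

Step 1: L[0][0] = √(1) = 1.
  L[1][0] = (-3) / L[0][0] = -3.
Step 2: L[1][1] = √(9) = 3.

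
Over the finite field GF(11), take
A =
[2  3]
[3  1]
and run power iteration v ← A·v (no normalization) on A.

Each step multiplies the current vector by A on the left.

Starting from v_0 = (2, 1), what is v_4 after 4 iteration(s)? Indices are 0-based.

v_0 = (2, 1).
v_1 = A·v_0 = (7, 7).
v_2 = A·v_1 = (2, 6).
v_3 = A·v_2 = (0, 1).
v_4 = A·v_3 = (3, 1).

v_4 = (3, 1)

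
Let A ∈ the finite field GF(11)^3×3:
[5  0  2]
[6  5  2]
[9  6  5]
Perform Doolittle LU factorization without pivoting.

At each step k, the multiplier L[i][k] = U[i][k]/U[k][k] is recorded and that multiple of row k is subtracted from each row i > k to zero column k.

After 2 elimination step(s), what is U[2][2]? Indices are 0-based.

[col 0] pivot 5
  R1 -= 10*R0 → (0, 5, 4)  (L[1][0] := 10)
  R2 -= 4*R0 → (0, 6, 8)  (L[2][0] := 4)
[col 1] pivot 5
  R2 -= 10*R1 → (0, 0, 1)  (L[2][1] := 10)

U[2][2] = 1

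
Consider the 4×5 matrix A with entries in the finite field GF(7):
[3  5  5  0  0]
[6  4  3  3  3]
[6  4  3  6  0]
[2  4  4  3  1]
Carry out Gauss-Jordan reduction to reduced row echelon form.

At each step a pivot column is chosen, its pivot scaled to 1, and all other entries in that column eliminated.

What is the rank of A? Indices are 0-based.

pivot(0,0)=3: scale R0 → (1, 4, 4, 0, 0)
  clear (1,0): R1 −= (6)R0 → (0, 1, 0, 3, 3)
  clear (2,0): R2 −= (6)R0 → (0, 1, 0, 6, 0)
  clear (3,0): R3 −= (2)R0 → (0, 3, 3, 3, 1)
pivot(1,1)=1: scale R1 → (0, 1, 0, 3, 3)
  clear (0,1): R0 −= (4)R1 → (1, 0, 4, 2, 2)
  clear (2,1): R2 −= (1)R1 → (0, 0, 0, 3, 4)
  clear (3,1): R3 −= (3)R1 → (0, 0, 3, 1, 6)
pivot(2,2): swap R2↔R3
pivot(2,2)=3: scale R2 → (0, 0, 1, 5, 2)
  clear (0,2): R0 −= (4)R2 → (1, 0, 0, 3, 1)
pivot(3,3)=3: scale R3 → (0, 0, 0, 1, 6)
  clear (0,3): R0 −= (3)R3 → (1, 0, 0, 0, 4)
  clear (1,3): R1 −= (3)R3 → (0, 1, 0, 0, 6)
  clear (2,3): R2 −= (5)R3 → (0, 0, 1, 0, 0)

rank = 4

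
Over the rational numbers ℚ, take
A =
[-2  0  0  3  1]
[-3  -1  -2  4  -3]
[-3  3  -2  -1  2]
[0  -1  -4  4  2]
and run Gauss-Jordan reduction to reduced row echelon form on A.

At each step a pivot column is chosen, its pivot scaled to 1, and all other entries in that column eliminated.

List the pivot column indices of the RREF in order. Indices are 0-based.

step 1: normalize row 0 (÷-2) = (1, 0, 0, -3/2, -1/2)
  row 1: subtract -3×row0 = (0, -1, -2, -1/2, -9/2)
  row 2: subtract -3×row0 = (0, 3, -2, -11/2, 1/2)
step 2: normalize row 1 (÷-1) = (0, 1, 2, 1/2, 9/2)
  row 2: subtract 3×row1 = (0, 0, -8, -7, -13)
  row 3: subtract -1×row1 = (0, 0, -2, 9/2, 13/2)
step 3: normalize row 2 (÷-8) = (0, 0, 1, 7/8, 13/8)
  row 1: subtract 2×row2 = (0, 1, 0, -5/4, 5/4)
  row 3: subtract -2×row2 = (0, 0, 0, 25/4, 39/4)
step 4: normalize row 3 (÷25/4) = (0, 0, 0, 1, 39/25)
  row 0: subtract -3/2×row3 = (1, 0, 0, 0, 46/25)
  row 1: subtract -5/4×row3 = (0, 1, 0, 0, 16/5)
  row 2: subtract 7/8×row3 = (0, 0, 1, 0, 13/50)

pivot columns: 0, 1, 2, 3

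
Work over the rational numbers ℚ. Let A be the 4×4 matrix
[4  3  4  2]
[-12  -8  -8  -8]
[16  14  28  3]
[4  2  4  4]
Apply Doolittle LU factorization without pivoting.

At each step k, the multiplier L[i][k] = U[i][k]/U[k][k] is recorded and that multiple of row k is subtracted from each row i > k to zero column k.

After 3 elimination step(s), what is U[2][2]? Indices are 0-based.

k=0: U[0][0]=4
  eliminate (1,0): mult=-3, new row 1: (0, 1, 4, -2); set L[1][0]=-3
  eliminate (2,0): mult=4, new row 2: (0, 2, 12, -5); set L[2][0]=4
  eliminate (3,0): mult=1, new row 3: (0, -1, 0, 2); set L[3][0]=1
k=1: U[1][1]=1
  eliminate (2,1): mult=2, new row 2: (0, 0, 4, -1); set L[2][1]=2
  eliminate (3,1): mult=-1, new row 3: (0, 0, 4, 0); set L[3][1]=-1
k=2: U[2][2]=4
  eliminate (3,2): mult=1, new row 3: (0, 0, 0, 1); set L[3][2]=1

U[2][2] = 4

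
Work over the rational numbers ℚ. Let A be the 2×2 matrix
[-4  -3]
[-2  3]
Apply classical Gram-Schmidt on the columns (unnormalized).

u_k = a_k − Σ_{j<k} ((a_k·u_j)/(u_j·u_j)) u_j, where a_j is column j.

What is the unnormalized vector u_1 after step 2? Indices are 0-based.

u_1 = (-9/5, 18/5)

Step 1: u_0 = a_0 = (-4, -2).
Step 2: u_1 = a_1 − (3/10)·u_0 = (-9/5, 18/5).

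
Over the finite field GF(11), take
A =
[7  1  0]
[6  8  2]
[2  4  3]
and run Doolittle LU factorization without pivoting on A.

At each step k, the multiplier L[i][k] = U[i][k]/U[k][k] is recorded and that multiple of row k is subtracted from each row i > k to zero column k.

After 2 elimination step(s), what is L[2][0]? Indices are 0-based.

L[2][0] = 5

k=0: U[0][0]=7
  eliminate (1,0): mult=4, new row 1: (0, 4, 2); set L[1][0]=4
  eliminate (2,0): mult=5, new row 2: (0, 10, 3); set L[2][0]=5
k=1: U[1][1]=4
  eliminate (2,1): mult=8, new row 2: (0, 0, 9); set L[2][1]=8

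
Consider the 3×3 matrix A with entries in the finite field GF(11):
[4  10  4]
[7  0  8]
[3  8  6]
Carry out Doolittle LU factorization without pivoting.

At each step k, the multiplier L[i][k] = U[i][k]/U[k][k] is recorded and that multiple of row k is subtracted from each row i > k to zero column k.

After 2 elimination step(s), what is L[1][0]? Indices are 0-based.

L[1][0] = 10

[col 0] pivot 4
  R1 -= 10*R0 → (0, 10, 1)  (L[1][0] := 10)
  R2 -= 9*R0 → (0, 6, 3)  (L[2][0] := 9)
[col 1] pivot 10
  R2 -= 5*R1 → (0, 0, 9)  (L[2][1] := 5)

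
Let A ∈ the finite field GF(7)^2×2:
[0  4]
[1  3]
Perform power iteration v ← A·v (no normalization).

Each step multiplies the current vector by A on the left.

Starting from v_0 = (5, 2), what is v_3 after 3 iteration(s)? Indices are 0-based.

v_3 = (3, 6)

v_0 = (5, 2).
v_1 = A·v_0 = (1, 4).
v_2 = A·v_1 = (2, 6).
v_3 = A·v_2 = (3, 6).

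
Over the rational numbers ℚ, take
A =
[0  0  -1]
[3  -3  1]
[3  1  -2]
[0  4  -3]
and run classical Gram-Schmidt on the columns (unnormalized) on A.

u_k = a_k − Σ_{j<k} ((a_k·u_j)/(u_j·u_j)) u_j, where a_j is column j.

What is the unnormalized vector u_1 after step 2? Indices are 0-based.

u_1 = (0, -2, 2, 4)

Step 1: u_0 = a_0 = (0, 3, 3, 0).
Step 2: u_1 = a_1 − (-1/3)·u_0 = (0, -2, 2, 4).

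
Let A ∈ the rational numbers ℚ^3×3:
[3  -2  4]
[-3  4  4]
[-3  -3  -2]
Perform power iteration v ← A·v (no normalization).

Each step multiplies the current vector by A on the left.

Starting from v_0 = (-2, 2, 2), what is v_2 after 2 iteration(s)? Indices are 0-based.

v_0 = (-2, 2, 2).
v_1 = A·v_0 = (-2, 22, -4).
v_2 = A·v_1 = (-66, 78, -52).

v_2 = (-66, 78, -52)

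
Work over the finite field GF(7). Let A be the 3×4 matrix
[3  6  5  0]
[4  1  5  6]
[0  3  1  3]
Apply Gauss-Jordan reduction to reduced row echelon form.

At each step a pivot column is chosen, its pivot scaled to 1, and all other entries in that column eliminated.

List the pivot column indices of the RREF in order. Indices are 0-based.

pivot(0,0)=3: scale R0 → (1, 2, 4, 0)
  clear (1,0): R1 −= (4)R0 → (0, 0, 3, 6)
pivot(1,1): swap R1↔R2
pivot(1,1)=3: scale R1 → (0, 1, 5, 1)
  clear (0,1): R0 −= (2)R1 → (1, 0, 1, 5)
pivot(2,2)=3: scale R2 → (0, 0, 1, 2)
  clear (0,2): R0 −= (1)R2 → (1, 0, 0, 3)
  clear (1,2): R1 −= (5)R2 → (0, 1, 0, 5)

pivot columns: 0, 1, 2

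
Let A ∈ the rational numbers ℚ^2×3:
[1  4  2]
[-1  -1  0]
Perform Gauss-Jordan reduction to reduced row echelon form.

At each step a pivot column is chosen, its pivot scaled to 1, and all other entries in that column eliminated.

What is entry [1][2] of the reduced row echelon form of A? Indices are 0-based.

step 1: normalize row 0 (÷1) = (1, 4, 2)
  row 1: subtract -1×row0 = (0, 3, 2)
step 2: normalize row 1 (÷3) = (0, 1, 2/3)
  row 0: subtract 4×row1 = (1, 0, -2/3)

M[1][2] = 2/3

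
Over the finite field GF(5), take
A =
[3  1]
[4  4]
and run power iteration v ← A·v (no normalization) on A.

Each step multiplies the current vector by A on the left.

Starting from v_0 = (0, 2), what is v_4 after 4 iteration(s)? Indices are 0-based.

v_0 = (0, 2).
v_1 = A·v_0 = (2, 3).
v_2 = A·v_1 = (4, 0).
v_3 = A·v_2 = (2, 1).
v_4 = A·v_3 = (2, 2).

v_4 = (2, 2)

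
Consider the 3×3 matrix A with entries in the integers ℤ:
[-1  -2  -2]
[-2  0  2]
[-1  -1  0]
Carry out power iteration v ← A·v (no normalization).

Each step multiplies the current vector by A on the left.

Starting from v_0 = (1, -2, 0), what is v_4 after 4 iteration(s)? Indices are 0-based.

v_4 = (-21, -12, -11)

v_0 = (1, -2, 0).
v_1 = A·v_0 = (3, -2, 1).
v_2 = A·v_1 = (-1, -4, -1).
v_3 = A·v_2 = (11, 0, 5).
v_4 = A·v_3 = (-21, -12, -11).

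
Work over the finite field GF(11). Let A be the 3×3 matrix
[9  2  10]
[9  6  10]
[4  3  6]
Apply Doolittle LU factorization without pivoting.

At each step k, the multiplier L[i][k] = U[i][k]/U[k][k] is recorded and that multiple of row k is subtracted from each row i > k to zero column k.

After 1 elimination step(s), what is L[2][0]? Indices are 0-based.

Step 1: pivot at (0,0) is 9.
  row1 ← row1 − (1)·row0  ⇒  L[1][0]=1, U row1=(0, 4, 0)
  row2 ← row2 − (9)·row0  ⇒  L[2][0]=9, U row2=(0, 7, 4)

L[2][0] = 9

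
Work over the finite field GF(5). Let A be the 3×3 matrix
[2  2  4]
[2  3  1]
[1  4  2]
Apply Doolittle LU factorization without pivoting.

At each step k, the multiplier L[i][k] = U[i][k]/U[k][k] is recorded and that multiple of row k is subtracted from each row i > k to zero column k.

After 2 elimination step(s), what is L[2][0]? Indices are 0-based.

Step 1: pivot at (0,0) is 2.
  row1 ← row1 − (1)·row0  ⇒  L[1][0]=1, U row1=(0, 1, 2)
  row2 ← row2 − (3)·row0  ⇒  L[2][0]=3, U row2=(0, 3, 0)
Step 2: pivot at (1,1) is 1.
  row2 ← row2 − (3)·row1  ⇒  L[2][1]=3, U row2=(0, 0, 4)

L[2][0] = 3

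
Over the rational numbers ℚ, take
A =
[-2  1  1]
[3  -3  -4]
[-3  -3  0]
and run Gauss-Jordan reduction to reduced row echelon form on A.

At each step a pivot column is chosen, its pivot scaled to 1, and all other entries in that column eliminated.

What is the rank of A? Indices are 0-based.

pivot(0,0)=-2: scale R0 → (1, -1/2, -1/2)
  clear (1,0): R1 −= (3)R0 → (0, -3/2, -5/2)
  clear (2,0): R2 −= (-3)R0 → (0, -9/2, -3/2)
pivot(1,1)=-3/2: scale R1 → (0, 1, 5/3)
  clear (0,1): R0 −= (-1/2)R1 → (1, 0, 1/3)
  clear (2,1): R2 −= (-9/2)R1 → (0, 0, 6)
pivot(2,2)=6: scale R2 → (0, 0, 1)
  clear (0,2): R0 −= (1/3)R2 → (1, 0, 0)
  clear (1,2): R1 −= (5/3)R2 → (0, 1, 0)

rank = 3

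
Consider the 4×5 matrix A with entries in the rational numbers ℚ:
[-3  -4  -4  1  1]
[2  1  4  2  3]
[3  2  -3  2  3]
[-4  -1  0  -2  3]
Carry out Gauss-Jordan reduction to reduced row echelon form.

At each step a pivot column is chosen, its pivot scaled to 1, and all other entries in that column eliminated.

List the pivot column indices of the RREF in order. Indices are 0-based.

pivot columns: 0, 1, 2, 3

pivot(0,0)=-3: scale R0 → (1, 4/3, 4/3, -1/3, -1/3)
  clear (1,0): R1 −= (2)R0 → (0, -5/3, 4/3, 8/3, 11/3)
  clear (2,0): R2 −= (3)R0 → (0, -2, -7, 3, 4)
  clear (3,0): R3 −= (-4)R0 → (0, 13/3, 16/3, -10/3, 5/3)
pivot(1,1)=-5/3: scale R1 → (0, 1, -4/5, -8/5, -11/5)
  clear (0,1): R0 −= (4/3)R1 → (1, 0, 12/5, 9/5, 13/5)
  clear (2,1): R2 −= (-2)R1 → (0, 0, -43/5, -1/5, -2/5)
  clear (3,1): R3 −= (13/3)R1 → (0, 0, 44/5, 18/5, 56/5)
pivot(2,2)=-43/5: scale R2 → (0, 0, 1, 1/43, 2/43)
  clear (0,2): R0 −= (12/5)R2 → (1, 0, 0, 75/43, 107/43)
  clear (1,2): R1 −= (-4/5)R2 → (0, 1, 0, -68/43, -93/43)
  clear (3,2): R3 −= (44/5)R2 → (0, 0, 0, 146/43, 464/43)
pivot(3,3)=146/43: scale R3 → (0, 0, 0, 1, 232/73)
  clear (0,3): R0 −= (75/43)R3 → (1, 0, 0, 0, -223/73)
  clear (1,3): R1 −= (-68/43)R3 → (0, 1, 0, 0, 209/73)
  clear (2,3): R2 −= (1/43)R3 → (0, 0, 1, 0, -2/73)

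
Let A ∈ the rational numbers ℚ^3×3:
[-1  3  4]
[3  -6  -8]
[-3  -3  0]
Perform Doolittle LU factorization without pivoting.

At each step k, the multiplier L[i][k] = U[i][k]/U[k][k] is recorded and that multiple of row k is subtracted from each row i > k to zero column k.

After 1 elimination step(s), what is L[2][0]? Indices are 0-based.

k=0: U[0][0]=-1
  eliminate (1,0): mult=-3, new row 1: (0, 3, 4); set L[1][0]=-3
  eliminate (2,0): mult=3, new row 2: (0, -12, -12); set L[2][0]=3

L[2][0] = 3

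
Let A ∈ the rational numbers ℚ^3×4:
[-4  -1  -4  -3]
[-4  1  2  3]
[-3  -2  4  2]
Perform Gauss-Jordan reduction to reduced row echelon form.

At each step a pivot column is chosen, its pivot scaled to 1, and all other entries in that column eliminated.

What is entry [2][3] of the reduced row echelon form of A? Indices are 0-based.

pivot(0,0)=-4: scale R0 → (1, 1/4, 1, 3/4)
  clear (1,0): R1 −= (-4)R0 → (0, 2, 6, 6)
  clear (2,0): R2 −= (-3)R0 → (0, -5/4, 7, 17/4)
pivot(1,1)=2: scale R1 → (0, 1, 3, 3)
  clear (0,1): R0 −= (1/4)R1 → (1, 0, 1/4, 0)
  clear (2,1): R2 −= (-5/4)R1 → (0, 0, 43/4, 8)
pivot(2,2)=43/4: scale R2 → (0, 0, 1, 32/43)
  clear (0,2): R0 −= (1/4)R2 → (1, 0, 0, -8/43)
  clear (1,2): R1 −= (3)R2 → (0, 1, 0, 33/43)

M[2][3] = 32/43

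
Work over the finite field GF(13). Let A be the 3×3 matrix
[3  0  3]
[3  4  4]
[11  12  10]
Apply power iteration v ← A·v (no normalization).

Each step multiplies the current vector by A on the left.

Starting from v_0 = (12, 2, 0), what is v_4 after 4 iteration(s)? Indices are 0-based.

v_0 = (12, 2, 0).
v_1 = A·v_0 = (10, 5, 0).
v_2 = A·v_1 = (4, 11, 1).
v_3 = A·v_2 = (2, 8, 4).
v_4 = A·v_3 = (5, 2, 2).

v_4 = (5, 2, 2)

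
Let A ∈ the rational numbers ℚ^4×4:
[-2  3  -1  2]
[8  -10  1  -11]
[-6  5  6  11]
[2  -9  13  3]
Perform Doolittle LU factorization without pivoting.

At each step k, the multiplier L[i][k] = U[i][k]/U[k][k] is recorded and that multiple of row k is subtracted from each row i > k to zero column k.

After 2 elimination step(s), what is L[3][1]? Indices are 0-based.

L[3][1] = -3

k=0: U[0][0]=-2
  eliminate (1,0): mult=-4, new row 1: (0, 2, -3, -3); set L[1][0]=-4
  eliminate (2,0): mult=3, new row 2: (0, -4, 9, 5); set L[2][0]=3
  eliminate (3,0): mult=-1, new row 3: (0, -6, 12, 5); set L[3][0]=-1
k=1: U[1][1]=2
  eliminate (2,1): mult=-2, new row 2: (0, 0, 3, -1); set L[2][1]=-2
  eliminate (3,1): mult=-3, new row 3: (0, 0, 3, -4); set L[3][1]=-3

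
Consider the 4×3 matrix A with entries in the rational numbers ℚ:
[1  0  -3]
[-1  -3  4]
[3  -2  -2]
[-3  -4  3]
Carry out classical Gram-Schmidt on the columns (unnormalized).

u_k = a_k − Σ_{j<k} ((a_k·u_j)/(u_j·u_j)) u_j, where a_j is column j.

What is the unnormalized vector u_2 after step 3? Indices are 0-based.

u_2 = (-1039/499, 932/499, -28/499, -685/499)

Step 1: u_0 = a_0 = (1, -1, 3, -3).
Step 2: u_1 = a_1 − (9/20)·u_0 = (-9/20, -51/20, -67/20, -53/20).
Step 3: u_2 = a_2 − (-11/10)·u_0 − (-202/499)·u_1 = (-1039/499, 932/499, -28/499, -685/499).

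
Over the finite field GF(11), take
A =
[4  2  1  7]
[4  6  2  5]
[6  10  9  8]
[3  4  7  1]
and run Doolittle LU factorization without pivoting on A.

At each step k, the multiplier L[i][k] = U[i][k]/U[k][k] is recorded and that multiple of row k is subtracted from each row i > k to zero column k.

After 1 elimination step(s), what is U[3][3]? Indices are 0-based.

U[3][3] = 4

Step 1: pivot at (0,0) is 4.
  row1 ← row1 − (1)·row0  ⇒  L[1][0]=1, U row1=(0, 4, 1, 9)
  row2 ← row2 − (7)·row0  ⇒  L[2][0]=7, U row2=(0, 7, 2, 3)
  row3 ← row3 − (9)·row0  ⇒  L[3][0]=9, U row3=(0, 8, 9, 4)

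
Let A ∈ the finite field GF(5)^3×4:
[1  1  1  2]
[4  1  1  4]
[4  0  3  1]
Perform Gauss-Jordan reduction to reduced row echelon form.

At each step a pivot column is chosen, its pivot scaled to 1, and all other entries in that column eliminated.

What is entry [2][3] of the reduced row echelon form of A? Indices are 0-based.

M[2][3] = 0

pivot(0,0)=1: scale R0 → (1, 1, 1, 2)
  clear (1,0): R1 −= (4)R0 → (0, 2, 2, 1)
  clear (2,0): R2 −= (4)R0 → (0, 1, 4, 3)
pivot(1,1)=2: scale R1 → (0, 1, 1, 3)
  clear (0,1): R0 −= (1)R1 → (1, 0, 0, 4)
  clear (2,1): R2 −= (1)R1 → (0, 0, 3, 0)
pivot(2,2)=3: scale R2 → (0, 0, 1, 0)
  clear (1,2): R1 −= (1)R2 → (0, 1, 0, 3)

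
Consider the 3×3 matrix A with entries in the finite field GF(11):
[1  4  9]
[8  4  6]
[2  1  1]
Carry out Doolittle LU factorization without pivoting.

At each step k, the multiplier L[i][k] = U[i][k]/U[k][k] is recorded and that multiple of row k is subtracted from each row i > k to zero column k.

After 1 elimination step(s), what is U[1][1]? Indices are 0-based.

Step 1: pivot at (0,0) is 1.
  row1 ← row1 − (8)·row0  ⇒  L[1][0]=8, U row1=(0, 5, 0)
  row2 ← row2 − (2)·row0  ⇒  L[2][0]=2, U row2=(0, 4, 5)

U[1][1] = 5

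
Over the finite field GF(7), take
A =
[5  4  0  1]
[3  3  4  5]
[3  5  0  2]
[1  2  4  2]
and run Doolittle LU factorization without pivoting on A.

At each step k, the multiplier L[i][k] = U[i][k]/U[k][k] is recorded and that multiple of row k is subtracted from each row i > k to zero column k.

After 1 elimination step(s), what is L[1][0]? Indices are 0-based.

Step 1: pivot at (0,0) is 5.
  row1 ← row1 − (2)·row0  ⇒  L[1][0]=2, U row1=(0, 2, 4, 3)
  row2 ← row2 − (2)·row0  ⇒  L[2][0]=2, U row2=(0, 4, 0, 0)
  row3 ← row3 − (3)·row0  ⇒  L[3][0]=3, U row3=(0, 4, 4, 6)

L[1][0] = 2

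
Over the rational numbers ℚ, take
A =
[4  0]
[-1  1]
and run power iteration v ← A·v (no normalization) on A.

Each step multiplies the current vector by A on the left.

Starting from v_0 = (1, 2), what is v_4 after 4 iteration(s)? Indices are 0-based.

v_0 = (1, 2).
v_1 = A·v_0 = (4, 1).
v_2 = A·v_1 = (16, -3).
v_3 = A·v_2 = (64, -19).
v_4 = A·v_3 = (256, -83).

v_4 = (256, -83)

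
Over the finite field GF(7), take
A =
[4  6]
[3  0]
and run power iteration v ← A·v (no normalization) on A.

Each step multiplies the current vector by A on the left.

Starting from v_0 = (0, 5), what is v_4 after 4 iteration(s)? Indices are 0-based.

v_0 = (0, 5).
v_1 = A·v_0 = (2, 0).
v_2 = A·v_1 = (1, 6).
v_3 = A·v_2 = (5, 3).
v_4 = A·v_3 = (3, 1).

v_4 = (3, 1)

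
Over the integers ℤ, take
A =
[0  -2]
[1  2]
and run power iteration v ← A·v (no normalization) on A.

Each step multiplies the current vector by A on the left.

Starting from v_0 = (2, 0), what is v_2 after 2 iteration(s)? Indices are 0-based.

v_2 = (-4, 4)

v_0 = (2, 0).
v_1 = A·v_0 = (0, 2).
v_2 = A·v_1 = (-4, 4).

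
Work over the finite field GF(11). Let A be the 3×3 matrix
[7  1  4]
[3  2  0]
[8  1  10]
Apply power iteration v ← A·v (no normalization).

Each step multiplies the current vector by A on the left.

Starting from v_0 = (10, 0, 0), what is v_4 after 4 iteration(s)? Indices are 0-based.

v_4 = (4, 0, 5)

v_0 = (10, 0, 0).
v_1 = A·v_0 = (4, 8, 3).
v_2 = A·v_1 = (4, 6, 4).
v_3 = A·v_2 = (6, 2, 1).
v_4 = A·v_3 = (4, 0, 5).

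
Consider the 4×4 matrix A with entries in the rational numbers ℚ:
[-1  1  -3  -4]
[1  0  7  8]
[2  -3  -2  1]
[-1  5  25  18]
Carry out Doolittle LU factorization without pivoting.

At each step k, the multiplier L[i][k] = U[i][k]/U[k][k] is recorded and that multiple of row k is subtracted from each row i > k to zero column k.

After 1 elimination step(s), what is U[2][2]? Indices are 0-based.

U[2][2] = -8

[col 0] pivot -1
  R1 -= -1*R0 → (0, 1, 4, 4)  (L[1][0] := -1)
  R2 -= -2*R0 → (0, -1, -8, -7)  (L[2][0] := -2)
  R3 -= 1*R0 → (0, 4, 28, 22)  (L[3][0] := 1)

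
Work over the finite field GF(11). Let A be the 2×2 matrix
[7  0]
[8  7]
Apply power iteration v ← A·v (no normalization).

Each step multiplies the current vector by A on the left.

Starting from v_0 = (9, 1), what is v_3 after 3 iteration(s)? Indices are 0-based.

v_0 = (9, 1).
v_1 = A·v_0 = (8, 2).
v_2 = A·v_1 = (1, 1).
v_3 = A·v_2 = (7, 4).

v_3 = (7, 4)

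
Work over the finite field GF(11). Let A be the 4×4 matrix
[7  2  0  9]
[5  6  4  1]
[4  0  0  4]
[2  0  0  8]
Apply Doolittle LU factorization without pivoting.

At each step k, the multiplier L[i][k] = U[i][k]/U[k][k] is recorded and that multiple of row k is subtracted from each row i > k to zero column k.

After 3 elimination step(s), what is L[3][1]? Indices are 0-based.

L[3][1] = 4

[col 0] pivot 7
  R1 -= 7*R0 → (0, 3, 4, 4)  (L[1][0] := 7)
  R2 -= 10*R0 → (0, 2, 0, 2)  (L[2][0] := 10)
  R3 -= 5*R0 → (0, 1, 0, 7)  (L[3][0] := 5)
[col 1] pivot 3
  R2 -= 8*R1 → (0, 0, 1, 3)  (L[2][1] := 8)
  R3 -= 4*R1 → (0, 0, 6, 2)  (L[3][1] := 4)
[col 2] pivot 1
  R3 -= 6*R2 → (0, 0, 0, 6)  (L[3][2] := 6)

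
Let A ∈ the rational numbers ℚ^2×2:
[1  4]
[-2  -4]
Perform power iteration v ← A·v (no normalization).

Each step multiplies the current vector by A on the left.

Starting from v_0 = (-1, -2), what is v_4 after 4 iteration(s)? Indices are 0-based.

v_4 = (47, 10)

v_0 = (-1, -2).
v_1 = A·v_0 = (-9, 10).
v_2 = A·v_1 = (31, -22).
v_3 = A·v_2 = (-57, 26).
v_4 = A·v_3 = (47, 10).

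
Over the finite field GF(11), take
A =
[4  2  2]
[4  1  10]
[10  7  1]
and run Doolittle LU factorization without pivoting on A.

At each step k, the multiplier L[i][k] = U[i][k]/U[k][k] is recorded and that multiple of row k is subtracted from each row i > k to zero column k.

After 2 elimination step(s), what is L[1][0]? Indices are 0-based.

L[1][0] = 1

Step 1: pivot at (0,0) is 4.
  row1 ← row1 − (1)·row0  ⇒  L[1][0]=1, U row1=(0, 10, 8)
  row2 ← row2 − (8)·row0  ⇒  L[2][0]=8, U row2=(0, 2, 7)
Step 2: pivot at (1,1) is 10.
  row2 ← row2 − (9)·row1  ⇒  L[2][1]=9, U row2=(0, 0, 1)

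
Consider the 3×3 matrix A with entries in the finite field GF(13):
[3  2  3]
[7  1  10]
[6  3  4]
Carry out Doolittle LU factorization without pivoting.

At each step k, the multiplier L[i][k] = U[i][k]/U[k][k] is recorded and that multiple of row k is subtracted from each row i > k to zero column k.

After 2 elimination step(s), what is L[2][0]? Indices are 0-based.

L[2][0] = 2

[col 0] pivot 3
  R1 -= 11*R0 → (0, 5, 3)  (L[1][0] := 11)
  R2 -= 2*R0 → (0, 12, 11)  (L[2][0] := 2)
[col 1] pivot 5
  R2 -= 5*R1 → (0, 0, 9)  (L[2][1] := 5)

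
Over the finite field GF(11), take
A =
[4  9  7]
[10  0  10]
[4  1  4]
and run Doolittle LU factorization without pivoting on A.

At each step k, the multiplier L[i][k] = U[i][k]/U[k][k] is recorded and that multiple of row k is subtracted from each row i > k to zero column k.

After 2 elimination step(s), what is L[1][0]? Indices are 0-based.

Step 1: pivot at (0,0) is 4.
  row1 ← row1 − (8)·row0  ⇒  L[1][0]=8, U row1=(0, 5, 9)
  row2 ← row2 − (1)·row0  ⇒  L[2][0]=1, U row2=(0, 3, 8)
Step 2: pivot at (1,1) is 5.
  row2 ← row2 − (5)·row1  ⇒  L[2][1]=5, U row2=(0, 0, 7)

L[1][0] = 8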